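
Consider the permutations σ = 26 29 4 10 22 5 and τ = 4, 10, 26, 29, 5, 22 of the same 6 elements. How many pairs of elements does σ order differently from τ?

5 discordant pairs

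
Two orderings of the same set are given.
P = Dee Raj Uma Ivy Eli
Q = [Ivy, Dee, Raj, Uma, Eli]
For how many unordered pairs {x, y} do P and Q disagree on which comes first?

Assign each item its position (1..5) in the first ordering, then rewrite the second ordering as that position sequence:
positions: Dee→1, Raj→2, Uma→3, Ivy→4, Eli→5
second ordering as positions: [4, 1, 2, 3, 5]
Discordant pairs = inversions in this position sequence.
4: 1, 2, 3 → 3
1: 0
2: 0
3: 0
5: 0
Total: 3 + 0 + 0 + 0 + 0 = 3

3 disagreeing pairs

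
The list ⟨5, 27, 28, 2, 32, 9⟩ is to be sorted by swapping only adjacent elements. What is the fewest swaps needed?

6

Minimum adjacent swaps = number of inversions (each swap of adjacent out-of-order elements removes one inversion and no swap can remove more).
Count inversions — for each element, later elements that are smaller:
5: 2 → 1
27: 2, 9 → 2
28: 2, 9 → 2
2: none → 0
32: 9 → 1
9: none → 0
Total inversions: 1 + 2 + 2 + 0 + 1 + 0 = 6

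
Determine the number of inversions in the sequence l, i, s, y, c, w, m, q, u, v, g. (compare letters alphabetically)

Out-of-order pairs: 25

For each element, count later entries that are smaller:
l: 3
i: 2
s: 4
y: 7
c: 0
w: 5
m: 1
q: 1
u: 1
v: 1
g: 0
Sum: 3 + 2 + 4 + 7 + 0 + 5 + 1 + 1 + 1 + 1 + 0 = 25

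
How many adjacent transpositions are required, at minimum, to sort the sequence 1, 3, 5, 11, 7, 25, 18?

2

The minimum number of adjacent swaps to sort an array equals its inversion count, since every such swap removes exactly one inversion.
Count inversions — for each element, later elements that are smaller:
1: none → 0
3: none → 0
5: none → 0
11: 7 → 1
7: none → 0
25: 18 → 1
18: none → 0
Total inversions: 0 + 0 + 0 + 1 + 0 + 1 + 0 = 2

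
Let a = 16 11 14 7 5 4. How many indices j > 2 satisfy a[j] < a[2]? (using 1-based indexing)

3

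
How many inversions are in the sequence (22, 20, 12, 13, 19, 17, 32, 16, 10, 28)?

24 inversions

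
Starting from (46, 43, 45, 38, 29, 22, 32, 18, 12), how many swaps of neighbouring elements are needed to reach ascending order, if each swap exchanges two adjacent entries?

33

Minimum adjacent swaps = number of inversions (each swap of adjacent out-of-order elements removes one inversion and no swap can remove more).
Count inversions — for each element, later elements that are smaller:
46: 43, 45, 38, 29, 22, 32, 18, 12 → 8
43: 38, 29, 22, 32, 18, 12 → 6
45: 38, 29, 22, 32, 18, 12 → 6
38: 29, 22, 32, 18, 12 → 5
29: 22, 18, 12 → 3
22: 18, 12 → 2
32: 18, 12 → 2
18: 12 → 1
12: none → 0
Total inversions: 8 + 6 + 6 + 5 + 3 + 2 + 2 + 1 + 0 = 33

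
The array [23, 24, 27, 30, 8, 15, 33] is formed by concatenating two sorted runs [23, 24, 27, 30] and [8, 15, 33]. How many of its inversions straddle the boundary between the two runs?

There are 8 cross-inversions.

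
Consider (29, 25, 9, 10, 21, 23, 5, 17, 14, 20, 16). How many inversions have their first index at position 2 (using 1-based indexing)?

9

The element at index 2 is 25.
Elements after it: 9, 10, 21, 23, 5, 17, 14, 20, 16
Those smaller than 25: 9, 10, 21, 23, 5, 17, 14, 20, 16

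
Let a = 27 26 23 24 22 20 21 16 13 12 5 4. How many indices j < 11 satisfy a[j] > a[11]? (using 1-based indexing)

10

The element at index 11 is 5.
Elements before it: 27, 26, 23, 24, 22, 20, 21, 16, 13, 12
Those larger than 5: 27, 26, 23, 24, 22, 20, 21, 16, 13, 12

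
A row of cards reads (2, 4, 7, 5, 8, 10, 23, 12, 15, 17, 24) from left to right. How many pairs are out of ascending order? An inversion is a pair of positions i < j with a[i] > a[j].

Count, for each position, how many later elements it exceeds:
2: 0
4: 0
7: 1
5: 0
8: 0
10: 0
23: 3
12: 0
15: 0
17: 0
24: 0
Sum: 0 + 0 + 1 + 0 + 0 + 0 + 3 + 0 + 0 + 0 + 0 = 4

4 inversions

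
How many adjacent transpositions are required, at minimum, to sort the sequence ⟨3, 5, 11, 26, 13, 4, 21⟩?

Minimum adjacent swaps = number of inversions (each swap of adjacent out-of-order elements removes one inversion and no swap can remove more).
Count inversions — for each element, later elements that are smaller:
3: none → 0
5: 4 → 1
11: 4 → 1
26: 13, 4, 21 → 3
13: 4 → 1
4: none → 0
21: none → 0
Total inversions: 0 + 1 + 1 + 3 + 1 + 0 + 0 = 6

6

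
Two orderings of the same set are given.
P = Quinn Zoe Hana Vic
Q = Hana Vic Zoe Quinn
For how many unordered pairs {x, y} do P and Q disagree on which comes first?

5

Assign each item its position (1..4) in the first ordering, then rewrite the second ordering as that position sequence:
positions: Quinn→1, Zoe→2, Hana→3, Vic→4
second ordering as positions: [3, 4, 2, 1]
Discordant pairs = inversions in this position sequence.
3: 2, 1 → 2
4: 2, 1 → 2
2: 1 → 1
1: 0
Total: 2 + 2 + 1 + 0 = 5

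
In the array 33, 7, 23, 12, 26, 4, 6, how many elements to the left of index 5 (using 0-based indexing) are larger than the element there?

5 such elements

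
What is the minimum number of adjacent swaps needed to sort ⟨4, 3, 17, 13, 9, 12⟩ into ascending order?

Each adjacent swap fixes exactly one inversion, so the minimum swap count equals the number of inversions.
Count inversions — for each element, later elements that are smaller:
4: 3 → 1
3: none → 0
17: 13, 9, 12 → 3
13: 9, 12 → 2
9: none → 0
12: none → 0
Total inversions: 1 + 0 + 3 + 2 + 0 + 0 = 6

Swaps: 6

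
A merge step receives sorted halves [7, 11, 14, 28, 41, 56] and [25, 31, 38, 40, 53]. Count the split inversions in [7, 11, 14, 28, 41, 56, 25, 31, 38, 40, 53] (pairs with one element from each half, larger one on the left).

10 cross-inversions

Count, for every r in R, how many entries of L exceed r:
r = 25: 28, 41, 56 → 3
r = 31: 41, 56 → 2
r = 38: 41, 56 → 2
r = 40: 41, 56 → 2
r = 53: 56 → 1
Cross-inversions: 3 + 2 + 2 + 2 + 1 = 10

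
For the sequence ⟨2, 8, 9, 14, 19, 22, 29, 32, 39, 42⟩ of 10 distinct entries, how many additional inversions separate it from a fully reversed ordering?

Maximum inversions for 10 distinct elements is C(10, 2) = 10·9/2 = 45.
Current inversions — for each element, count later smaller elements:
2: 0
8: 0
9: 0
14: 0
19: 0
22: 0
29: 0
32: 0
39: 0
42: 0
Current total: 0 + 0 + 0 + 0 + 0 + 0 + 0 + 0 + 0 + 0 = 0
Shortfall: 45 − 0 = 45

45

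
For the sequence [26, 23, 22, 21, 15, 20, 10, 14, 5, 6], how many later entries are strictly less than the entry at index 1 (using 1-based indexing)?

The element at index 1 is 26.
Elements after it: 23, 22, 21, 15, 20, 10, 14, 5, 6
Those smaller than 26: 23, 22, 21, 15, 20, 10, 14, 5, 6

9 such elements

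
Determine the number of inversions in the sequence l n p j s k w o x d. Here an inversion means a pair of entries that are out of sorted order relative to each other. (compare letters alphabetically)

Inversions: 19

For each element, count later entries that are smaller:
l: 3
n: 3
p: 4
j: 1
s: 3
k: 1
w: 2
o: 1
x: 1
d: 0
Sum: 3 + 3 + 4 + 1 + 3 + 1 + 2 + 1 + 1 + 0 = 19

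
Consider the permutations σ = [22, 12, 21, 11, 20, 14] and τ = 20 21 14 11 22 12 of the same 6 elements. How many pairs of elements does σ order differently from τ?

11 discordant pairs

Assign each item its position (1..6) in the first ordering, then rewrite the second ordering as that position sequence:
positions: 22→1, 12→2, 21→3, 11→4, 20→5, 14→6
second ordering as positions: [5, 3, 6, 4, 1, 2]
Discordant pairs = inversions in this position sequence.
5: 3, 4, 1, 2 → 4
3: 1, 2 → 2
6: 4, 1, 2 → 3
4: 1, 2 → 2
1: 0
2: 0
Total: 4 + 2 + 3 + 2 + 0 + 0 = 11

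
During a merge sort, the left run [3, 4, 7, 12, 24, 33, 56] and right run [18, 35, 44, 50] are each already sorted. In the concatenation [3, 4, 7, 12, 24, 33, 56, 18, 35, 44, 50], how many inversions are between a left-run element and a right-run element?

6

Take each right-half value and tally the left-half values above it:
r = 18: 24, 33, 56 → 3
r = 35: 56 → 1
r = 44: 56 → 1
r = 50: 56 → 1
Cross-inversions: 3 + 1 + 1 + 1 = 6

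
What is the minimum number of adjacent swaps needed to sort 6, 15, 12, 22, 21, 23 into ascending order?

The minimum number of adjacent swaps to sort an array equals its inversion count, since every such swap removes exactly one inversion.
Count inversions — for each element, later elements that are smaller:
6: none → 0
15: 12 → 1
12: none → 0
22: 21 → 1
21: none → 0
23: none → 0
Total inversions: 0 + 1 + 0 + 1 + 0 + 0 = 2

2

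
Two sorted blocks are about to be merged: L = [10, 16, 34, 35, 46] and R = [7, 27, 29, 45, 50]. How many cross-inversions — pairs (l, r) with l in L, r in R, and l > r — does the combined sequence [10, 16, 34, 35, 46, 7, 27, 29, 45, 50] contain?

12 split inversions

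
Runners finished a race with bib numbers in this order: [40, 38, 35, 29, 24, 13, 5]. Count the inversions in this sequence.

21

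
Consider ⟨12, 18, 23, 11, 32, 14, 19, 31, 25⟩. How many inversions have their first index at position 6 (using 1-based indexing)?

0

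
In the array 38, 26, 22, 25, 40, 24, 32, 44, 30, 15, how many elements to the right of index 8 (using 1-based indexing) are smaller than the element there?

2

The element at index 8 is 44.
Elements after it: 30, 15
Those smaller than 44: 30, 15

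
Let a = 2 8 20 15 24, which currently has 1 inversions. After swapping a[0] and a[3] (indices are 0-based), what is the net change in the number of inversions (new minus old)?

Positions 0 and 3 hold 2 and 15; after swapping, the array is [15, 8, 20, 2, 24].
Element-by-element contributions:
15: 2
8: 1
20: 1
2: 0
24: 0
Sum: 2 + 1 + 1 + 0 + 0 = 4
Change: 4 − 1 = +3

+3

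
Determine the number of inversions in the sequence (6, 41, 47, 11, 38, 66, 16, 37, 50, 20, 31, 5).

Inversions: 36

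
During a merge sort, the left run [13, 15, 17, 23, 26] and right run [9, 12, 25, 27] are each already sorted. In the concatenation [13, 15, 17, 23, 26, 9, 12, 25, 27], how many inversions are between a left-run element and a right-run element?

11

Count, for every r in R, how many entries of L exceed r:
r = 9: 13, 15, 17, 23, 26 → 5
r = 12: 13, 15, 17, 23, 26 → 5
r = 25: 26 → 1
r = 27: none → 0
Cross-inversions: 5 + 5 + 1 + 0 = 11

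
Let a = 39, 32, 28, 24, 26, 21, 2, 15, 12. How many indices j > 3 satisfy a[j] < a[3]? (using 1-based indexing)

6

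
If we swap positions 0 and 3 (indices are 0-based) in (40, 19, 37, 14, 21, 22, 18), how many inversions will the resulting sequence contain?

9

Positions 0 and 3 hold 40 and 14; after swapping, the array is [14, 19, 37, 40, 21, 22, 18].
Count, for each position, how many later elements it exceeds:
14: 0
19: 1
37: 3
40: 3
21: 1
22: 1
18: 0
Sum: 0 + 1 + 3 + 3 + 1 + 1 + 0 = 9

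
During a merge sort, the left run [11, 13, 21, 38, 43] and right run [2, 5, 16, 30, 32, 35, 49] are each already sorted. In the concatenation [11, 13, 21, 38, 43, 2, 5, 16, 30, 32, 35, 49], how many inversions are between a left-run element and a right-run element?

19

For each element r of the right run, count left-run elements greater than r:
r = 2: 11, 13, 21, 38, 43 → 5
r = 5: 11, 13, 21, 38, 43 → 5
r = 16: 21, 38, 43 → 3
r = 30: 38, 43 → 2
r = 32: 38, 43 → 2
r = 35: 38, 43 → 2
r = 49: none → 0
Cross-inversions: 5 + 5 + 3 + 2 + 2 + 2 + 0 = 19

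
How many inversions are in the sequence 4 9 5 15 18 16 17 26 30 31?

Count, for each position, how many later elements it exceeds:
4: 0
9: 1
5: 0
15: 0
18: 2
16: 0
17: 0
26: 0
30: 0
31: 0
Sum: 0 + 1 + 0 + 0 + 2 + 0 + 0 + 0 + 0 + 0 = 3

3 inversions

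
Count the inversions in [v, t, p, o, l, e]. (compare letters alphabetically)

For each element, count later entries that are smaller:
v: 5
t: 4
p: 3
o: 2
l: 1
e: 0
Sum: 5 + 4 + 3 + 2 + 1 + 0 = 15

15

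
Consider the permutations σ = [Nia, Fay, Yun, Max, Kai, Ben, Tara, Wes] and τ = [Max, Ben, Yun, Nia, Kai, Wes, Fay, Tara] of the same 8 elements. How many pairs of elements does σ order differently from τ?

Assign each item its position (1..8) in the first ordering, then rewrite the second ordering as that position sequence:
positions: Nia→1, Fay→2, Yun→3, Max→4, Kai→5, Ben→6, Tara→7, Wes→8
second ordering as positions: [4, 6, 3, 1, 5, 8, 2, 7]
Discordant pairs = inversions in this position sequence.
4: 3, 1, 2 → 3
6: 3, 1, 5, 2 → 4
3: 1, 2 → 2
1: 0
5: 2 → 1
8: 2, 7 → 2
2: 0
7: 0
Total: 3 + 4 + 2 + 0 + 1 + 2 + 0 + 0 = 12

12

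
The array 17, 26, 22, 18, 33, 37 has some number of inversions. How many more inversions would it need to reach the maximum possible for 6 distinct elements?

Maximum inversions for 6 distinct elements is C(6, 2) = 6·5/2 = 15.
Current inversions — for each element, count later smaller elements:
17: 0
26: 2
22: 1
18: 0
33: 0
37: 0
Current total: 0 + 2 + 1 + 0 + 0 + 0 = 3
Shortfall: 15 − 3 = 12

12 inversions short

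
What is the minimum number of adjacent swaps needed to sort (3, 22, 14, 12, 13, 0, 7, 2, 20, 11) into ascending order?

26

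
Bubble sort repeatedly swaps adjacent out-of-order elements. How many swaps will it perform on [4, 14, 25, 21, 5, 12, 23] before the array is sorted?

Each adjacent swap fixes exactly one inversion, so the minimum swap count equals the number of inversions.
Count inversions — for each element, later elements that are smaller:
4: none → 0
14: 5, 12 → 2
25: 21, 5, 12, 23 → 4
21: 5, 12 → 2
5: none → 0
12: none → 0
23: none → 0
Total inversions: 0 + 2 + 4 + 2 + 0 + 0 + 0 = 8

8 swaps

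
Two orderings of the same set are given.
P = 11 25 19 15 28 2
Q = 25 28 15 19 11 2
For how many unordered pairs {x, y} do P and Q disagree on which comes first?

Assign each item its position (1..6) in the first ordering, then rewrite the second ordering as that position sequence:
positions: 11→1, 25→2, 19→3, 15→4, 28→5, 2→6
second ordering as positions: [2, 5, 4, 3, 1, 6]
Discordant pairs = inversions in this position sequence.
2: 1 → 1
5: 4, 3, 1 → 3
4: 3, 1 → 2
3: 1 → 1
1: 0
6: 0
Total: 1 + 3 + 2 + 1 + 0 + 0 = 7

7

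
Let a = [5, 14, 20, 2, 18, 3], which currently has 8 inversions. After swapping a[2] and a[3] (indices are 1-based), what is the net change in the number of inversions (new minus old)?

+1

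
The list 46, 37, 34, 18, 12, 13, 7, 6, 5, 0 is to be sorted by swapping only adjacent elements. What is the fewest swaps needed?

There are 44 swaps.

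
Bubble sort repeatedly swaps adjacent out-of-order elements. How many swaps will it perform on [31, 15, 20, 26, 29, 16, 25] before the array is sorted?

11 adjacent swaps

Minimum adjacent swaps = number of inversions (each swap of adjacent out-of-order elements removes one inversion and no swap can remove more).
Count inversions — for each element, later elements that are smaller:
31: 15, 20, 26, 29, 16, 25 → 6
15: none → 0
20: 16 → 1
26: 16, 25 → 2
29: 16, 25 → 2
16: none → 0
25: none → 0
Total inversions: 6 + 0 + 1 + 2 + 2 + 0 + 0 = 11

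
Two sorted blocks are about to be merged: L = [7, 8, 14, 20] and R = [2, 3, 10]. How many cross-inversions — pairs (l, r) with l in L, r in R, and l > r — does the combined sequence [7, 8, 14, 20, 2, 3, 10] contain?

10 cross-inversions

For each element r of the right run, count left-run elements greater than r:
r = 2: 7, 8, 14, 20 → 4
r = 3: 7, 8, 14, 20 → 4
r = 10: 14, 20 → 2
Cross-inversions: 4 + 4 + 2 = 10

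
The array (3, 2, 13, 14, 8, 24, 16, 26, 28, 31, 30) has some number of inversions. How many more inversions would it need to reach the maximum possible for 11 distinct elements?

50 inversions short

Maximum inversions for 11 distinct elements is C(11, 2) = 11·10/2 = 55.
Current inversions — for each element, count later smaller elements:
3: 1
2: 0
13: 1
14: 1
8: 0
24: 1
16: 0
26: 0
28: 0
31: 1
30: 0
Current total: 1 + 0 + 1 + 1 + 0 + 1 + 0 + 0 + 0 + 1 + 0 = 5
Shortfall: 55 − 5 = 50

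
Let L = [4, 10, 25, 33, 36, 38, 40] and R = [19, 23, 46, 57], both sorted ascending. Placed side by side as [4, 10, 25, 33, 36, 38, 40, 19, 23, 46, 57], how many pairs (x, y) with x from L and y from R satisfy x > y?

There are 10 cross-inversions.

For each element r of the right run, count left-run elements greater than r:
r = 19: 25, 33, 36, 38, 40 → 5
r = 23: 25, 33, 36, 38, 40 → 5
r = 46: none → 0
r = 57: none → 0
Cross-inversions: 5 + 5 + 0 + 0 = 10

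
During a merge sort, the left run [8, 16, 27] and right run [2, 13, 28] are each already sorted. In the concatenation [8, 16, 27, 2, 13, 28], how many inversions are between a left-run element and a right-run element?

Take each right-half value and tally the left-half values above it:
r = 2: 8, 16, 27 → 3
r = 13: 16, 27 → 2
r = 28: none → 0
Cross-inversions: 3 + 2 + 0 = 5

There are 5 split inversions.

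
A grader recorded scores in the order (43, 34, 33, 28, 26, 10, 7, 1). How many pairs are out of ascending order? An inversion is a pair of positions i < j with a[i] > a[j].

Count, for each position, how many later elements it exceeds:
43: 7
34: 6
33: 5
28: 4
26: 3
10: 2
7: 1
1: 0
Sum: 7 + 6 + 5 + 4 + 3 + 2 + 1 + 0 = 28

28 out-of-order pairs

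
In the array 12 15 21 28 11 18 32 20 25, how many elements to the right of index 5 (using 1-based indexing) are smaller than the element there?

0 such elements

The element at index 5 is 11.
Elements after it: 18, 32, 20, 25
None of them are smaller than 11.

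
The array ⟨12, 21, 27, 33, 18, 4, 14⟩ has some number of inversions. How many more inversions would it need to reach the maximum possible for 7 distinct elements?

9 inversions short

Maximum inversions for 7 distinct elements is C(7, 2) = 7·6/2 = 21.
Current inversions — for each element, count later smaller elements:
12: 1
21: 3
27: 3
33: 3
18: 2
4: 0
14: 0
Current total: 1 + 3 + 3 + 3 + 2 + 0 + 0 = 12
Shortfall: 21 − 12 = 9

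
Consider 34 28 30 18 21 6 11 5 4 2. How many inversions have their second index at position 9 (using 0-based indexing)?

9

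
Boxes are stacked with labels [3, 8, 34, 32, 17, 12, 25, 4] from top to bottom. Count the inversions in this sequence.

Element-by-element contributions:
3 → none → 0
8 → 4 → 1
34 → 32, 17, 12, 25, 4 → 5
32 → 17, 12, 25, 4 → 4
17 → 12, 4 → 2
12 → 4 → 1
25 → 4 → 1
4 → none → 0
Sum: 0 + 1 + 5 + 4 + 2 + 1 + 1 + 0 = 14

14 inversions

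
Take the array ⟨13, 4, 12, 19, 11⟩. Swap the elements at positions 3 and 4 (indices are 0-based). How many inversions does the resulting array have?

4 inversions

Positions 3 and 4 hold 19 and 11; after swapping, the array is [13, 4, 12, 11, 19].
Element-by-element contributions:
13 → 4, 12, 11 → 3
4 → none → 0
12 → 11 → 1
11 → none → 0
19 → none → 0
Sum: 3 + 0 + 1 + 0 + 0 = 4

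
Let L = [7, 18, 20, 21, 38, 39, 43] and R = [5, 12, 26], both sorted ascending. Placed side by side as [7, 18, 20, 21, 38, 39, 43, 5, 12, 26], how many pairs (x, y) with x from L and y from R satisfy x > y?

For each element r of the right run, count left-run elements greater than r:
r = 5: 7, 18, 20, 21, 38, 39, 43 → 7
r = 12: 18, 20, 21, 38, 39, 43 → 6
r = 26: 38, 39, 43 → 3
Cross-inversions: 7 + 6 + 3 = 16

16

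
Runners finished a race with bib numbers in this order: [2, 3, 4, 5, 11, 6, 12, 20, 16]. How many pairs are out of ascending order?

2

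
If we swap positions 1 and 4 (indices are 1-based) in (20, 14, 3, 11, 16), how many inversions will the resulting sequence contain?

There are 3 inversions.

Positions 1 and 4 hold 20 and 11; after swapping, the array is [11, 14, 3, 20, 16].
For each element, count later entries that are smaller:
11 → 3 → 1
14 → 3 → 1
3 → none → 0
20 → 16 → 1
16 → none → 0
Sum: 1 + 1 + 0 + 1 + 0 = 3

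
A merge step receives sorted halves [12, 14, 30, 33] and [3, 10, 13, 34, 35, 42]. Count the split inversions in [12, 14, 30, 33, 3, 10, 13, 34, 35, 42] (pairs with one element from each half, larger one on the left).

Take each right-half value and tally the left-half values above it:
r = 3: 12, 14, 30, 33 → 4
r = 10: 12, 14, 30, 33 → 4
r = 13: 14, 30, 33 → 3
r = 34: none → 0
r = 35: none → 0
r = 42: none → 0
Cross-inversions: 4 + 4 + 3 + 0 + 0 + 0 = 11

There are 11 cross-inversions.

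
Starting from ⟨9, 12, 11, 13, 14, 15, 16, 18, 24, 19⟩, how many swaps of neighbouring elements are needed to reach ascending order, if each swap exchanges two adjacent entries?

2

Minimum adjacent swaps = number of inversions (each swap of adjacent out-of-order elements removes one inversion and no swap can remove more).
Count inversions — for each element, later elements that are smaller:
9: none → 0
12: 11 → 1
11: none → 0
13: none → 0
14: none → 0
15: none → 0
16: none → 0
18: none → 0
24: 19 → 1
19: none → 0
Total inversions: 0 + 1 + 0 + 0 + 0 + 0 + 0 + 0 + 1 + 0 = 2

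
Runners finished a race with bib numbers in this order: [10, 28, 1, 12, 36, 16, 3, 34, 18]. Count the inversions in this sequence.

14 inversions

Count, for each position, how many later elements it exceeds:
10: 2
28: 5
1: 0
12: 1
36: 4
16: 1
3: 0
34: 1
18: 0
Sum: 2 + 5 + 0 + 1 + 4 + 1 + 0 + 1 + 0 = 14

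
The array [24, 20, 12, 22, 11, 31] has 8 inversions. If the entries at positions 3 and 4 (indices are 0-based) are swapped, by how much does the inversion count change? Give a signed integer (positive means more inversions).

-1

Positions 3 and 4 hold 22 and 11; after swapping, the array is [24, 20, 12, 11, 22, 31].
Element-by-element contributions:
24: 4
20: 2
12: 1
11: 0
22: 0
31: 0
Sum: 4 + 2 + 1 + 0 + 0 + 0 = 7
Change: 7 − 8 = -1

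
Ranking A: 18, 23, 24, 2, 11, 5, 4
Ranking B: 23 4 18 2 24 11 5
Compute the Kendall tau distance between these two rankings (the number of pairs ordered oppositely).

Assign each item its position (1..7) in the first ordering, then rewrite the second ordering as that position sequence:
positions: 18→1, 23→2, 24→3, 2→4, 11→5, 5→6, 4→7
second ordering as positions: [2, 7, 1, 4, 3, 5, 6]
Discordant pairs = inversions in this position sequence.
2: 1 → 1
7: 1, 4, 3, 5, 6 → 5
1: 0
4: 3 → 1
3: 0
5: 0
6: 0
Total: 1 + 5 + 0 + 1 + 0 + 0 + 0 = 7

There are 7 discordant pairs.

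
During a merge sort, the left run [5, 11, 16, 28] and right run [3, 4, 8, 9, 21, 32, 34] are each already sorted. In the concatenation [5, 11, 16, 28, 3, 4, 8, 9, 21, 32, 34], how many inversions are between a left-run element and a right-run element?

15 cross-inversions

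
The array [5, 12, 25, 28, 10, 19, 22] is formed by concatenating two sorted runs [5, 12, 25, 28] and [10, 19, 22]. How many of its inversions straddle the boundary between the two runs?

Count, for every r in R, how many entries of L exceed r:
r = 10: 12, 25, 28 → 3
r = 19: 25, 28 → 2
r = 22: 25, 28 → 2
Cross-inversions: 3 + 2 + 2 = 7

7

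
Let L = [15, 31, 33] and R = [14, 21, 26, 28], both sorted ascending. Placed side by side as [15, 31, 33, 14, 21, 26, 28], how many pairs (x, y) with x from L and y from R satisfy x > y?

For each element r of the right run, count left-run elements greater than r:
r = 14: 15, 31, 33 → 3
r = 21: 31, 33 → 2
r = 26: 31, 33 → 2
r = 28: 31, 33 → 2
Cross-inversions: 3 + 2 + 2 + 2 = 9

There are 9 split inversions.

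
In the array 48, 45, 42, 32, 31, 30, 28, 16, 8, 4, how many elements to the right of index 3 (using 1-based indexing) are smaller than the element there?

7

The element at index 3 is 42.
Elements after it: 32, 31, 30, 28, 16, 8, 4
Those smaller than 42: 32, 31, 30, 28, 16, 8, 4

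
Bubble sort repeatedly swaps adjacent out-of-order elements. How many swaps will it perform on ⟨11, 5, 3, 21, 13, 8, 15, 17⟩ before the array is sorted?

9 swaps

Minimum adjacent swaps = number of inversions (each swap of adjacent out-of-order elements removes one inversion and no swap can remove more).
Count inversions — for each element, later elements that are smaller:
11: 5, 3, 8 → 3
5: 3 → 1
3: none → 0
21: 13, 8, 15, 17 → 4
13: 8 → 1
8: none → 0
15: none → 0
17: none → 0
Total inversions: 3 + 1 + 0 + 4 + 1 + 0 + 0 + 0 = 9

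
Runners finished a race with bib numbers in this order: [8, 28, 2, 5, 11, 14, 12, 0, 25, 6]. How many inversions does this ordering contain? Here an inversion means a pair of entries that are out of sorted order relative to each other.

For each element, count later entries that are smaller:
8: 4
28: 8
2: 1
5: 1
11: 2
14: 3
12: 2
0: 0
25: 1
6: 0
Sum: 4 + 8 + 1 + 1 + 2 + 3 + 2 + 0 + 1 + 0 = 22

22 inversions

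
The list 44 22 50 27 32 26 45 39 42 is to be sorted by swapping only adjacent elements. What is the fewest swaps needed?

Swaps: 16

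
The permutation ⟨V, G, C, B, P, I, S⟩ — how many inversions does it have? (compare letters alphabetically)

Count, for each position, how many later elements it exceeds:
V: 6
G: 2
C: 1
B: 0
P: 1
I: 0
S: 0
Sum: 6 + 2 + 1 + 0 + 1 + 0 + 0 = 10

Out-of-order pairs: 10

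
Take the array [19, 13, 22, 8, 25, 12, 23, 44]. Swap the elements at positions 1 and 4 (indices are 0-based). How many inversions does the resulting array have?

Inversions: 12

Positions 1 and 4 hold 13 and 25; after swapping, the array is [19, 25, 22, 8, 13, 12, 23, 44].
Count, for each position, how many later elements it exceeds:
19 → 8, 13, 12 → 3
25 → 22, 8, 13, 12, 23 → 5
22 → 8, 13, 12 → 3
8 → none → 0
13 → 12 → 1
12 → none → 0
23 → none → 0
44 → none → 0
Sum: 3 + 5 + 3 + 0 + 1 + 0 + 0 + 0 = 12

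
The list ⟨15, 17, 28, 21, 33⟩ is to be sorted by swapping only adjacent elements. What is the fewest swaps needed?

1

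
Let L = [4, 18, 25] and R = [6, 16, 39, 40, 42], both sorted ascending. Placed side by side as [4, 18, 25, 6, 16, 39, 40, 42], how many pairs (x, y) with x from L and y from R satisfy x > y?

Take each right-half value and tally the left-half values above it:
r = 6: 18, 25 → 2
r = 16: 18, 25 → 2
r = 39: none → 0
r = 40: none → 0
r = 42: none → 0
Cross-inversions: 2 + 2 + 0 + 0 + 0 = 4

4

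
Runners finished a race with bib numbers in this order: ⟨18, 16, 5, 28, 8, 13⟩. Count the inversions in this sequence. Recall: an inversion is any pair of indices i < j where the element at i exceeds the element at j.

9 inversions

Element-by-element contributions:
18: 4
16: 3
5: 0
28: 2
8: 0
13: 0
Sum: 4 + 3 + 0 + 2 + 0 + 0 = 9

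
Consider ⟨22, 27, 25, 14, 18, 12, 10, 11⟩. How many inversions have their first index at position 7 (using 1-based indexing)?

The element at index 7 is 10.
Elements after it: 11
None of them are smaller than 10.

0 such elements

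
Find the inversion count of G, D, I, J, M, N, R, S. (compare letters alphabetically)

There is 1 inversion.

Count, for each position, how many later elements it exceeds:
G → D → 1
D → none → 0
I → none → 0
J → none → 0
M → none → 0
N → none → 0
R → none → 0
S → none → 0
Sum: 1 + 0 + 0 + 0 + 0 + 0 + 0 + 0 = 1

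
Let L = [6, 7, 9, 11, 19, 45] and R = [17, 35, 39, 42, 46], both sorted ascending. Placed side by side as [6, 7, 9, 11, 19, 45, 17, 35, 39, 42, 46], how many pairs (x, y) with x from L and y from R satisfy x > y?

5 cross-inversions

For each element r of the right run, count left-run elements greater than r:
r = 17: 19, 45 → 2
r = 35: 45 → 1
r = 39: 45 → 1
r = 42: 45 → 1
r = 46: none → 0
Cross-inversions: 2 + 1 + 1 + 1 + 0 = 5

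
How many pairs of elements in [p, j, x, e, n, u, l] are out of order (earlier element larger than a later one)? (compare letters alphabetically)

For each element, count later entries that are smaller:
p → j, e, n, l → 4
j → e → 1
x → e, n, u, l → 4
e → none → 0
n → l → 1
u → l → 1
l → none → 0
Sum: 4 + 1 + 4 + 0 + 1 + 1 + 0 = 11

There are 11 inversions.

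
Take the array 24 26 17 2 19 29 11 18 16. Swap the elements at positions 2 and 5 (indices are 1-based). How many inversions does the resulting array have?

Positions 2 and 5 hold 26 and 19; after swapping, the array is [24, 19, 17, 2, 26, 29, 11, 18, 16].
For each element, count later entries that are smaller:
24: 6
19: 5
17: 3
2: 0
26: 3
29: 3
11: 0
18: 1
16: 0
Sum: 6 + 5 + 3 + 0 + 3 + 3 + 0 + 1 + 0 = 21

21 inversions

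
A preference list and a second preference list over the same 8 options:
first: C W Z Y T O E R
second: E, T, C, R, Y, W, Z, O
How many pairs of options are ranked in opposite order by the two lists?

There are 16 pairs.

Assign each item its position (1..8) in the first ordering, then rewrite the second ordering as that position sequence:
positions: C→1, W→2, Z→3, Y→4, T→5, O→6, E→7, R→8
second ordering as positions: [7, 5, 1, 8, 4, 2, 3, 6]
Discordant pairs = inversions in this position sequence.
7: 5, 1, 4, 2, 3, 6 → 6
5: 1, 4, 2, 3 → 4
1: 0
8: 4, 2, 3, 6 → 4
4: 2, 3 → 2
2: 0
3: 0
6: 0
Total: 6 + 4 + 0 + 4 + 2 + 0 + 0 + 0 = 16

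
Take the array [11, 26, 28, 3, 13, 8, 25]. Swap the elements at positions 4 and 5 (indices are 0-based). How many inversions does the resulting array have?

Positions 4 and 5 hold 13 and 8; after swapping, the array is [11, 26, 28, 3, 8, 13, 25].
Sweep left to right; for each value list the smaller values that follow it:
11: 2
26: 4
28: 4
3: 0
8: 0
13: 0
25: 0
Sum: 2 + 4 + 4 + 0 + 0 + 0 + 0 = 10

10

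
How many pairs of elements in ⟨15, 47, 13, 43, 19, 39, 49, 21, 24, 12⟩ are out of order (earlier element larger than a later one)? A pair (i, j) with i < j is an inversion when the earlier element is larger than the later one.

24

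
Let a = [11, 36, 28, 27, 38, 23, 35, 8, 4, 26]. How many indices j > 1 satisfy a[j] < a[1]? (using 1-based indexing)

The element at index 1 is 11.
Elements after it: 36, 28, 27, 38, 23, 35, 8, 4, 26
Those smaller than 11: 8, 4

2 such elements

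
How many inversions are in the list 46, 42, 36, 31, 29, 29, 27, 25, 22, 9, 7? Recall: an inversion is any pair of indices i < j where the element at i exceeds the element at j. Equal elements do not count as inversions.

54 inversions

Sweep left to right; for each value list the smaller values that follow it:
46: 10
42: 9
36: 8
31: 7
29: 5
29: 5
27: 4
25: 3
22: 2
9: 1
7: 0
Sum: 10 + 9 + 8 + 7 + 5 + 5 + 4 + 3 + 2 + 1 + 0 = 54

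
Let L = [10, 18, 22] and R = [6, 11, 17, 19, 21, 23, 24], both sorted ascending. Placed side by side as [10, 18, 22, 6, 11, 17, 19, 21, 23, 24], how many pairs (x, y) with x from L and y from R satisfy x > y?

9 split inversions

For each element r of the right run, count left-run elements greater than r:
r = 6: 10, 18, 22 → 3
r = 11: 18, 22 → 2
r = 17: 18, 22 → 2
r = 19: 22 → 1
r = 21: 22 → 1
r = 23: none → 0
r = 24: none → 0
Cross-inversions: 3 + 2 + 2 + 1 + 1 + 0 + 0 = 9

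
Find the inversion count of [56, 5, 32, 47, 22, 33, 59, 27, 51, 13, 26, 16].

39 out-of-order pairs

For each element, count later entries that are smaller:
56: 10
5: 0
32: 5
47: 6
22: 2
33: 4
59: 5
27: 3
51: 3
13: 0
26: 1
16: 0
Sum: 10 + 0 + 5 + 6 + 2 + 4 + 5 + 3 + 3 + 0 + 1 + 0 = 39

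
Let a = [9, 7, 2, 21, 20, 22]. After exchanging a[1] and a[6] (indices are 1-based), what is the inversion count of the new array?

There are 9 inversions.

Positions 1 and 6 hold 9 and 22; after swapping, the array is [22, 7, 2, 21, 20, 9].
Element-by-element contributions:
22 → 7, 2, 21, 20, 9 → 5
7 → 2 → 1
2 → none → 0
21 → 20, 9 → 2
20 → 9 → 1
9 → none → 0
Sum: 5 + 1 + 0 + 2 + 1 + 0 = 9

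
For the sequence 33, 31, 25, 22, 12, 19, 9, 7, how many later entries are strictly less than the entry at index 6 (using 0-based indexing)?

1

The element at index 6 is 9.
Elements after it: 7
Those smaller than 9: 7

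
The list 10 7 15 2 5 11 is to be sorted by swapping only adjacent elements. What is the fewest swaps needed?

8

Minimum adjacent swaps = number of inversions (each swap of adjacent out-of-order elements removes one inversion and no swap can remove more).
Count inversions — for each element, later elements that are smaller:
10: 7, 2, 5 → 3
7: 2, 5 → 2
15: 2, 5, 11 → 3
2: none → 0
5: none → 0
11: none → 0
Total inversions: 3 + 2 + 3 + 0 + 0 + 0 = 8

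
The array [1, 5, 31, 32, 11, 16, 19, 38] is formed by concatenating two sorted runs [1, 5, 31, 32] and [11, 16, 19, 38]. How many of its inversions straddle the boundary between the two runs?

For each element r of the right run, count left-run elements greater than r:
r = 11: 31, 32 → 2
r = 16: 31, 32 → 2
r = 19: 31, 32 → 2
r = 38: none → 0
Cross-inversions: 2 + 2 + 2 + 0 = 6

There are 6 cross-inversions.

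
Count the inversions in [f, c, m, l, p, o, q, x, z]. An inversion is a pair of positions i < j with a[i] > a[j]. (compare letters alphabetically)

3 out-of-order pairs

Element-by-element contributions:
f → c → 1
c → none → 0
m → l → 1
l → none → 0
p → o → 1
o → none → 0
q → none → 0
x → none → 0
z → none → 0
Sum: 1 + 0 + 1 + 0 + 1 + 0 + 0 + 0 + 0 = 3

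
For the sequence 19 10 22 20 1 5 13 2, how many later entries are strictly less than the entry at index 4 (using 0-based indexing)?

The element at index 4 is 1.
Elements after it: 5, 13, 2
None of them are smaller than 1.

0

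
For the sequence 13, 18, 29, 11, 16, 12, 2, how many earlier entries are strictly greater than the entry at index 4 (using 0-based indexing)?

2

The element at index 4 is 16.
Elements before it: 13, 18, 29, 11
Those larger than 16: 18, 29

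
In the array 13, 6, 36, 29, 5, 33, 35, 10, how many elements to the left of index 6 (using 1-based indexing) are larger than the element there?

The element at index 6 is 33.
Elements before it: 13, 6, 36, 29, 5
Those larger than 33: 36

1 such element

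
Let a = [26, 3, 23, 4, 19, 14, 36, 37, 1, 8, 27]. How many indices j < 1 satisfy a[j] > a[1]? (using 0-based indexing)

1 such element

The element at index 1 is 3.
Elements before it: 26
Those larger than 3: 26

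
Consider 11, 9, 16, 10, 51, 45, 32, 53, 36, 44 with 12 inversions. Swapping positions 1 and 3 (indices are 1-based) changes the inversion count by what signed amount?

+1

Positions 1 and 3 hold 11 and 16; after swapping, the array is [16, 9, 11, 10, 51, 45, 32, 53, 36, 44].
Element-by-element contributions:
16 → 9, 11, 10 → 3
9 → none → 0
11 → 10 → 1
10 → none → 0
51 → 45, 32, 36, 44 → 4
45 → 32, 36, 44 → 3
32 → none → 0
53 → 36, 44 → 2
36 → none → 0
44 → none → 0
Sum: 3 + 0 + 1 + 0 + 4 + 3 + 0 + 2 + 0 + 0 = 13
Change: 13 − 12 = +1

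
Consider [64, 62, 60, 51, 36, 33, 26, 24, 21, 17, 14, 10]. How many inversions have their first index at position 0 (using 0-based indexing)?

11

The element at index 0 is 64.
Elements after it: 62, 60, 51, 36, 33, 26, 24, 21, 17, 14, 10
Those smaller than 64: 62, 60, 51, 36, 33, 26, 24, 21, 17, 14, 10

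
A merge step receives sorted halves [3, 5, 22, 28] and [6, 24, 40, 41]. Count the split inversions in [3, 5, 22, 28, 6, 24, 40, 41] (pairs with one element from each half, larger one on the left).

3

Take each right-half value and tally the left-half values above it:
r = 6: 22, 28 → 2
r = 24: 28 → 1
r = 40: none → 0
r = 41: none → 0
Cross-inversions: 2 + 1 + 0 + 0 = 3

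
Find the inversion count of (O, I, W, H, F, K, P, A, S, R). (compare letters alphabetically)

21 inversions

For each element, count later entries that are smaller:
O → I, H, F, K, A → 5
I → H, F, A → 3
W → H, F, K, P, A, S, R → 7
H → F, A → 2
F → A → 1
K → A → 1
P → A → 1
A → none → 0
S → R → 1
R → none → 0
Sum: 5 + 3 + 7 + 2 + 1 + 1 + 1 + 0 + 1 + 0 = 21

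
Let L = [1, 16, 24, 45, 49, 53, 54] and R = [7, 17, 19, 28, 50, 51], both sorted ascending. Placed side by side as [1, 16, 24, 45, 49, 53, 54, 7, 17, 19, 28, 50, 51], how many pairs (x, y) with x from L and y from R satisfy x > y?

24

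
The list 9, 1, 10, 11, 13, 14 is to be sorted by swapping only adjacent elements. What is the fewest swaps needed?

Minimum adjacent swaps = number of inversions (each swap of adjacent out-of-order elements removes one inversion and no swap can remove more).
Count inversions — for each element, later elements that are smaller:
9: 1 → 1
1: none → 0
10: none → 0
11: none → 0
13: none → 0
14: none → 0
Total inversions: 1 + 0 + 0 + 0 + 0 + 0 = 1

1 swap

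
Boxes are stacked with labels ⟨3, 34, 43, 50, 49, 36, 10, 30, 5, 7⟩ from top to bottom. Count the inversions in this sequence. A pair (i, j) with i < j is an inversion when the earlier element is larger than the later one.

Count, for each position, how many later elements it exceeds:
3 → none → 0
34 → 10, 30, 5, 7 → 4
43 → 36, 10, 30, 5, 7 → 5
50 → 49, 36, 10, 30, 5, 7 → 6
49 → 36, 10, 30, 5, 7 → 5
36 → 10, 30, 5, 7 → 4
10 → 5, 7 → 2
30 → 5, 7 → 2
5 → none → 0
7 → none → 0
Sum: 0 + 4 + 5 + 6 + 5 + 4 + 2 + 2 + 0 + 0 = 28

28 out-of-order pairs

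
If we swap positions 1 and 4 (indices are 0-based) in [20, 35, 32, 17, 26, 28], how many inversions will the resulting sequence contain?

5 inversions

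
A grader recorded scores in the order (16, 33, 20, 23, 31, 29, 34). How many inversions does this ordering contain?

5 inversions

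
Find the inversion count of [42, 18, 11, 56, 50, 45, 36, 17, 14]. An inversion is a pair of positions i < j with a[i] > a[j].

23

Element-by-element contributions:
42 → 18, 11, 36, 17, 14 → 5
18 → 11, 17, 14 → 3
11 → none → 0
56 → 50, 45, 36, 17, 14 → 5
50 → 45, 36, 17, 14 → 4
45 → 36, 17, 14 → 3
36 → 17, 14 → 2
17 → 14 → 1
14 → none → 0
Sum: 5 + 3 + 0 + 5 + 4 + 3 + 2 + 1 + 0 = 23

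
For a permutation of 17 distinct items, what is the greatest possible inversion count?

A reversed (strictly descending) arrangement makes every pair an inversion, giving C(17, 2) inversions.
C(17, 2) = 17·16/2 = 136

136 inversions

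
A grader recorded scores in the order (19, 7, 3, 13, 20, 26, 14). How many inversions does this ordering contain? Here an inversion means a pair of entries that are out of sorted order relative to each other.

Out-of-order index pairs (0-indexed):
(0,1): 19 > 7
(0,2): 19 > 3
(0,3): 19 > 13
(0,6): 19 > 14
(1,2): 7 > 3
(4,6): 20 > 14
(5,6): 26 > 14
That's 7 pairs.

7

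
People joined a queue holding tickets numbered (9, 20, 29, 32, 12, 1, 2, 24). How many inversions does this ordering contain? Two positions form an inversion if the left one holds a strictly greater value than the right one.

Sweep left to right; for each value list the smaller values that follow it:
9 → 1, 2 → 2
20 → 12, 1, 2 → 3
29 → 12, 1, 2, 24 → 4
32 → 12, 1, 2, 24 → 4
12 → 1, 2 → 2
1 → none → 0
2 → none → 0
24 → none → 0
Sum: 2 + 3 + 4 + 4 + 2 + 0 + 0 + 0 = 15

Inversions: 15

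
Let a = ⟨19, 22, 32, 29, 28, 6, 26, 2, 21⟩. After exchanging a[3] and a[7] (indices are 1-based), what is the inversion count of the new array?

18 inversions

Positions 3 and 7 hold 32 and 26; after swapping, the array is [19, 22, 26, 29, 28, 6, 32, 2, 21].
Count, for each position, how many later elements it exceeds:
19: 2
22: 3
26: 3
29: 4
28: 3
6: 1
32: 2
2: 0
21: 0
Sum: 2 + 3 + 3 + 4 + 3 + 1 + 2 + 0 + 0 = 18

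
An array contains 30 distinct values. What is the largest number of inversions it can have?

435 inversions

A reversed (strictly descending) arrangement makes every pair an inversion, giving C(30, 2) inversions.
C(30, 2) = 30·29/2 = 435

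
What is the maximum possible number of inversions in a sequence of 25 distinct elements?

There are 300 inversions.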